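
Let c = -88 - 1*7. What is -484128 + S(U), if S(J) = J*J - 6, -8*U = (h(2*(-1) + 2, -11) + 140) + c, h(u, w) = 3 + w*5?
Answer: -30984527/64 ≈ -4.8413e+5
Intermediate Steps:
h(u, w) = 3 + 5*w
c = -95 (c = -88 - 7 = -95)
U = 7/8 (U = -(((3 + 5*(-11)) + 140) - 95)/8 = -(((3 - 55) + 140) - 95)/8 = -((-52 + 140) - 95)/8 = -(88 - 95)/8 = -1/8*(-7) = 7/8 ≈ 0.87500)
S(J) = -6 + J**2 (S(J) = J**2 - 6 = -6 + J**2)
-484128 + S(U) = -484128 + (-6 + (7/8)**2) = -484128 + (-6 + 49/64) = -484128 - 335/64 = -30984527/64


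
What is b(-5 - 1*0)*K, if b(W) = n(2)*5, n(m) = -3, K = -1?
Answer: 15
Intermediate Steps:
b(W) = -15 (b(W) = -3*5 = -15)
b(-5 - 1*0)*K = -15*(-1) = 15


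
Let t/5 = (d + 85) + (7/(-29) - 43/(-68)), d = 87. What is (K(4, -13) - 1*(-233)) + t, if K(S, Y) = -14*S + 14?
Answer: 2076427/1972 ≈ 1053.0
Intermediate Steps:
t = 1699775/1972 (t = 5*((87 + 85) + (7/(-29) - 43/(-68))) = 5*(172 + (7*(-1/29) - 43*(-1/68))) = 5*(172 + (-7/29 + 43/68)) = 5*(172 + 771/1972) = 5*(339955/1972) = 1699775/1972 ≈ 861.96)
K(S, Y) = 14 - 14*S
(K(4, -13) - 1*(-233)) + t = ((14 - 14*4) - 1*(-233)) + 1699775/1972 = ((14 - 56) + 233) + 1699775/1972 = (-42 + 233) + 1699775/1972 = 191 + 1699775/1972 = 2076427/1972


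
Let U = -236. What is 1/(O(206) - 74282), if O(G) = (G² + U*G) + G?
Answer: -1/80256 ≈ -1.2460e-5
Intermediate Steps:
O(G) = G² - 235*G (O(G) = (G² - 236*G) + G = G² - 235*G)
1/(O(206) - 74282) = 1/(206*(-235 + 206) - 74282) = 1/(206*(-29) - 74282) = 1/(-5974 - 74282) = 1/(-80256) = -1/80256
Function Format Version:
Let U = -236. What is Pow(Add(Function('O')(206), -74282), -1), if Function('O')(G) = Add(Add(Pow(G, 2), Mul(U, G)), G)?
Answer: Rational(-1, 80256) ≈ -1.2460e-5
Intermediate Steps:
Function('O')(G) = Add(Pow(G, 2), Mul(-235, G)) (Function('O')(G) = Add(Add(Pow(G, 2), Mul(-236, G)), G) = Add(Pow(G, 2), Mul(-235, G)))
Pow(Add(Function('O')(206), -74282), -1) = Pow(Add(Mul(206, Add(-235, 206)), -74282), -1) = Pow(Add(Mul(206, -29), -74282), -1) = Pow(Add(-5974, -74282), -1) = Pow(-80256, -1) = Rational(-1, 80256)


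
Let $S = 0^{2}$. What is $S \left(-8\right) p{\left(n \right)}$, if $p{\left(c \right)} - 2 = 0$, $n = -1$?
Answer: $0$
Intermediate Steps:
$S = 0$
$p{\left(c \right)} = 2$ ($p{\left(c \right)} = 2 + 0 = 2$)
$S \left(-8\right) p{\left(n \right)} = 0 \left(-8\right) 2 = 0 \cdot 2 = 0$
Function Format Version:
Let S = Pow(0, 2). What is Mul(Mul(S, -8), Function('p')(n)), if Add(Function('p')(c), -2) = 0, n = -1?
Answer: 0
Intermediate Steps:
S = 0
Function('p')(c) = 2 (Function('p')(c) = Add(2, 0) = 2)
Mul(Mul(S, -8), Function('p')(n)) = Mul(Mul(0, -8), 2) = Mul(0, 2) = 0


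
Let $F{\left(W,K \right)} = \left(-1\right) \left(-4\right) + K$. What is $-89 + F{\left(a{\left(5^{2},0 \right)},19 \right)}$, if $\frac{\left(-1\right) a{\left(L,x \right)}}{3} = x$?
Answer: $-66$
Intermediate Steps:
$a{\left(L,x \right)} = - 3 x$
$F{\left(W,K \right)} = 4 + K$
$-89 + F{\left(a{\left(5^{2},0 \right)},19 \right)} = -89 + \left(4 + 19\right) = -89 + 23 = -66$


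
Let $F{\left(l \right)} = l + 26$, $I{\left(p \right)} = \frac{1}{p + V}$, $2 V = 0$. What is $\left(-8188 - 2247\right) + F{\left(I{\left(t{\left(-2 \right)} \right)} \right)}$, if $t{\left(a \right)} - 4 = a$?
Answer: $- \frac{20817}{2} \approx -10409.0$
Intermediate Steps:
$V = 0$ ($V = \frac{1}{2} \cdot 0 = 0$)
$t{\left(a \right)} = 4 + a$
$I{\left(p \right)} = \frac{1}{p}$ ($I{\left(p \right)} = \frac{1}{p + 0} = \frac{1}{p}$)
$F{\left(l \right)} = 26 + l$
$\left(-8188 - 2247\right) + F{\left(I{\left(t{\left(-2 \right)} \right)} \right)} = \left(-8188 - 2247\right) + \left(26 + \frac{1}{4 - 2}\right) = -10435 + \left(26 + \frac{1}{2}\right) = -10435 + \frac{53}{2} = - \frac{20817}{2}$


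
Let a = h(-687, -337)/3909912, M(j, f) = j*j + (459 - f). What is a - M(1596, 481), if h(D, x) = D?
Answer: -3319768129205/1303304 ≈ -2.5472e+6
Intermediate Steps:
M(j, f) = 459 + j² - f (M(j, f) = j² + (459 - f) = 459 + j² - f)
a = -229/1303304 (a = -687/3909912 = -687*1/3909912 = -229/1303304 ≈ -0.00017571)
a - M(1596, 481) = -229/1303304 - (459 + 1596² - 1*481) = -229/1303304 - (459 + 2547216 - 481) = -229/1303304 - 1*2547194 = -229/1303304 - 2547194 = -3319768129205/1303304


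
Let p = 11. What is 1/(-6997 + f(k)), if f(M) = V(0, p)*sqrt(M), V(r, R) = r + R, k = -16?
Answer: -6997/48959945 - 44*I/48959945 ≈ -0.00014291 - 8.9869e-7*I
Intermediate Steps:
V(r, R) = R + r
f(M) = 11*sqrt(M) (f(M) = (11 + 0)*sqrt(M) = 11*sqrt(M))
1/(-6997 + f(k)) = 1/(-6997 + 11*sqrt(-16)) = 1/(-6997 + 11*(4*I)) = 1/(-6997 + 44*I) = (-6997 - 44*I)/48959945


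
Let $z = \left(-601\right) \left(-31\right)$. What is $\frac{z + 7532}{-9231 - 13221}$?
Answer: $- \frac{8721}{7484} \approx -1.1653$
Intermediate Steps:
$z = 18631$
$\frac{z + 7532}{-9231 - 13221} = \frac{18631 + 7532}{-9231 - 13221} = \frac{26163}{-22452} = 26163 \left(- \frac{1}{22452}\right) = - \frac{8721}{7484}$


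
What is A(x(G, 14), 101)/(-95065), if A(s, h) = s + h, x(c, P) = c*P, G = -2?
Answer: -73/95065 ≈ -0.00076790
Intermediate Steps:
x(c, P) = P*c
A(s, h) = h + s
A(x(G, 14), 101)/(-95065) = (101 + 14*(-2))/(-95065) = (101 - 28)*(-1/95065) = 73*(-1/95065) = -73/95065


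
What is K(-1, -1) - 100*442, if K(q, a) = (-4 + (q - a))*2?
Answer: -44208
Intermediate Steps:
K(q, a) = -8 - 2*a + 2*q (K(q, a) = (-4 + q - a)*2 = -8 - 2*a + 2*q)
K(-1, -1) - 100*442 = (-8 - 2*(-1) + 2*(-1)) - 100*442 = (-8 + 2 - 2) - 44200 = -8 - 44200 = -44208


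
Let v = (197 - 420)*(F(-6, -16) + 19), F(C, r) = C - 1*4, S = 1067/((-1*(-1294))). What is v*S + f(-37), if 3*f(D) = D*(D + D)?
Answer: -2881435/3882 ≈ -742.25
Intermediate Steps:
f(D) = 2*D**2/3 (f(D) = (D*(D + D))/3 = (D*(2*D))/3 = (2*D**2)/3 = 2*D**2/3)
S = 1067/1294 ≈ 0.82458
F(C, r) = -4 + C (F(C, r) = C - 4 = -4 + C)
v = -2007 (v = (197 - 420)*((-4 - 6) + 19) = -223*(-10 + 19) = -223*9 = -2007)
v*S + f(-37) = -2007*1067/1294 + (2/3)*(-37)**2 = -2141469/1294 + (2/3)*1369 = -2141469/1294 + 2738/3 = -2881435/3882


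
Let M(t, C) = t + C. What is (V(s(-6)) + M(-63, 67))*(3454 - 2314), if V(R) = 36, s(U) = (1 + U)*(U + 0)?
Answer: 45600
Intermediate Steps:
M(t, C) = C + t
s(U) = U*(1 + U) (s(U) = (1 + U)*U = U*(1 + U))
(V(s(-6)) + M(-63, 67))*(3454 - 2314) = (36 + (67 - 63))*(3454 - 2314) = (36 + 4)*1140 = 40*1140 = 45600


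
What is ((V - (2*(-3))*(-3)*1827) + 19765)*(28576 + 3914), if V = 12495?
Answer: -20338740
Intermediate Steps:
((V - (2*(-3))*(-3)*1827) + 19765)*(28576 + 3914) = ((12495 - (2*(-3))*(-3)*1827) + 19765)*(28576 + 3914) = ((12495 - (-6*(-3))*1827) + 19765)*32490 = ((12495 - 18*1827) + 19765)*32490 = ((12495 - 1*32886) + 19765)*32490 = ((12495 - 32886) + 19765)*32490 = (-20391 + 19765)*32490 = -626*32490 = -20338740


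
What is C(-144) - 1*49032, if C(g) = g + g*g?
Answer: -28440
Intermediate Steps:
C(g) = g + g²
C(-144) - 1*49032 = -144*(1 - 144) - 1*49032 = -144*(-143) - 49032 = 20592 - 49032 = -28440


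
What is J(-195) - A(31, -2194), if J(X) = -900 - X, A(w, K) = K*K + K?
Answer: -4812147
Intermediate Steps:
A(w, K) = K + K**2 (A(w, K) = K**2 + K = K + K**2)
J(-195) - A(31, -2194) = (-900 - 1*(-195)) - (-2194)*(1 - 2194) = (-900 + 195) - (-2194)*(-2193) = -705 - 1*4811442 = -705 - 4811442 = -4812147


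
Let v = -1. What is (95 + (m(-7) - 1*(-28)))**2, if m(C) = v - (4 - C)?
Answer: 12321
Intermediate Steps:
m(C) = -5 + C (m(C) = -1 - (4 - C) = -1 + (-4 + C) = -5 + C)
(95 + (m(-7) - 1*(-28)))**2 = (95 + ((-5 - 7) - 1*(-28)))**2 = (95 + (-12 + 28))**2 = (95 + 16)**2 = 111**2 = 12321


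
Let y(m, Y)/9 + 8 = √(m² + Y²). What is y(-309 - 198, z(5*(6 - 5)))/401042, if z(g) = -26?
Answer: -36/200521 + 585*√61/401042 ≈ 0.011213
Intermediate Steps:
y(m, Y) = -72 + 9*√(Y² + m²) (y(m, Y) = -72 + 9*√(m² + Y²) = -72 + 9*√(Y² + m²))
y(-309 - 198, z(5*(6 - 5)))/401042 = (-72 + 9*√((-26)² + (-309 - 198)²))/401042 = (-72 + 9*√(676 + (-507)²))*(1/401042) = (-72 + 9*√(676 + 257049))*(1/401042) = (-72 + 9*√257725)*(1/401042) = (-72 + 9*(65*√61))*(1/401042) = (-72 + 585*√61)*(1/401042) = -36/200521 + 585*√61/401042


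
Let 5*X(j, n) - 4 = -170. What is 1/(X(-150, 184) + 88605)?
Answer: 5/442859 ≈ 1.1290e-5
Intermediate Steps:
X(j, n) = -166/5 (X(j, n) = ⅘ + (⅕)*(-170) = ⅘ - 34 = -166/5)
1/(X(-150, 184) + 88605) = 1/(-166/5 + 88605) = 1/(442859/5) = 5/442859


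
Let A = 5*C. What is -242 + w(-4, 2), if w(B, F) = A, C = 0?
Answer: -242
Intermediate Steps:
A = 0 (A = 5*0 = 0)
w(B, F) = 0
-242 + w(-4, 2) = -242 + 0 = -242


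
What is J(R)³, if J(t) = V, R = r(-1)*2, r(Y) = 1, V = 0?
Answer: 0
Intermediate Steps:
R = 2 (R = 1*2 = 2)
J(t) = 0
J(R)³ = 0³ = 0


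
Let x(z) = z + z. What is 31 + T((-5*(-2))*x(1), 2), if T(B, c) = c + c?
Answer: 35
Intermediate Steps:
x(z) = 2*z
T(B, c) = 2*c
31 + T((-5*(-2))*x(1), 2) = 31 + 2*2 = 31 + 4 = 35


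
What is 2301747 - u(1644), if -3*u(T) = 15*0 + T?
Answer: 2302295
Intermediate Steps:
u(T) = -T/3 (u(T) = -(15*0 + T)/3 = -(0 + T)/3 = -T/3)
2301747 - u(1644) = 2301747 - (-1)*1644/3 = 2301747 - 1*(-548) = 2301747 + 548 = 2302295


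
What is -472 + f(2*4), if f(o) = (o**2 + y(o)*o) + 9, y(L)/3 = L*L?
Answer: 1137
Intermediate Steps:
y(L) = 3*L**2 (y(L) = 3*(L*L) = 3*L**2)
f(o) = 9 + o**2 + 3*o**3 (f(o) = (o**2 + (3*o**2)*o) + 9 = (o**2 + 3*o**3) + 9 = 9 + o**2 + 3*o**3)
-472 + f(2*4) = -472 + (9 + (2*4)**2 + 3*(2*4)**3) = -472 + (9 + 8**2 + 3*8**3) = -472 + (9 + 64 + 3*512) = -472 + (9 + 64 + 1536) = -472 + 1609 = 1137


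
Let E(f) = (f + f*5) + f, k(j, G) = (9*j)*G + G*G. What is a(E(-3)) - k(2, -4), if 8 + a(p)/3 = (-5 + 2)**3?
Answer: -49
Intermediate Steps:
k(j, G) = G**2 + 9*G*j (k(j, G) = 9*G*j + G**2 = G**2 + 9*G*j)
E(f) = 7*f (E(f) = (f + 5*f) + f = 6*f + f = 7*f)
a(p) = -105 (a(p) = -24 + 3*(-5 + 2)**3 = -24 + 3*(-3)**3 = -24 + 3*(-27) = -24 - 81 = -105)
a(E(-3)) - k(2, -4) = -105 - (-4)*(-4 + 9*2) = -105 - (-4)*(-4 + 18) = -105 - (-4)*14 = -105 - 1*(-56) = -105 + 56 = -49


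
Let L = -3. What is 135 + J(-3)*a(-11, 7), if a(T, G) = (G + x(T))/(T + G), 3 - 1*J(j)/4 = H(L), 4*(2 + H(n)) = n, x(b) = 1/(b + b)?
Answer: 8361/88 ≈ 95.011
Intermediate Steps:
x(b) = 1/(2*b)
H(n) = -2 + n/4
J(j) = 23 (J(j) = 12 - 4*(-2 + (¼)*(-3)) = 12 - 4*(-2 - ¾) = 12 - 4*(-11/4) = 12 + 11 = 23)
a(T, G) = (G + 1/(2*T))/(G + T) (a(T, G) = (G + 1/(2*T))/(T + G) = (G + 1/(2*T))/(G + T))
135 + J(-3)*a(-11, 7) = 135 + 23*((½ + 7*(-11))/((-11)*(7 - 11))) = 135 + 23*(-1/11*(½ - 77)/(-4)) = 135 + 23*(-1/11*(-¼)*(-153/2)) = 135 + 23*(-153/88) = 135 - 3519/88 = 8361/88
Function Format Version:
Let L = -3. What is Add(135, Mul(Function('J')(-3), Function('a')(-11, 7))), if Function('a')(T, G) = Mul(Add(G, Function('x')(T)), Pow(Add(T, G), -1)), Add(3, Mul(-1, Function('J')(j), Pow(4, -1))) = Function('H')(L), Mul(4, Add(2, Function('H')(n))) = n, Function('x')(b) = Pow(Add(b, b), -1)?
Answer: Rational(8361, 88) ≈ 95.011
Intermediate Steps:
Function('x')(b) = Mul(Rational(1, 2), Pow(b, -1)) (Function('x')(b) = Pow(Mul(2, b), -1) = Mul(Rational(1, 2), Pow(b, -1)))
Function('H')(n) = Add(-2, Mul(Rational(1, 4), n))
Function('J')(j) = 23 (Function('J')(j) = Add(12, Mul(-4, Add(-2, Mul(Rational(1, 4), -3)))) = Add(12, Mul(-4, Add(-2, Rational(-3, 4)))) = Add(12, Mul(-4, Rational(-11, 4))) = Add(12, 11) = 23)
Function('a')(T, G) = Mul(Pow(Add(G, T), -1), Add(G, Mul(Rational(1, 2), Pow(T, -1)))) (Function('a')(T, G) = Mul(Add(G, Mul(Rational(1, 2), Pow(T, -1))), Pow(Add(T, G), -1)) = Mul(Add(G, Mul(Rational(1, 2), Pow(T, -1))), Pow(Add(G, T), -1)) = Mul(Pow(Add(G, T), -1), Add(G, Mul(Rational(1, 2), Pow(T, -1)))))
Add(135, Mul(Function('J')(-3), Function('a')(-11, 7))) = Add(135, Mul(23, Mul(Pow(-11, -1), Pow(Add(7, -11), -1), Add(Rational(1, 2), Mul(7, -11))))) = Add(135, Mul(23, Mul(Rational(-1, 11), Pow(-4, -1), Add(Rational(1, 2), -77)))) = Add(135, Mul(23, Mul(Rational(-1, 11), Rational(-1, 4), Rational(-153, 2)))) = Add(135, Mul(23, Rational(-153, 88))) = Add(135, Rational(-3519, 88)) = Rational(8361, 88)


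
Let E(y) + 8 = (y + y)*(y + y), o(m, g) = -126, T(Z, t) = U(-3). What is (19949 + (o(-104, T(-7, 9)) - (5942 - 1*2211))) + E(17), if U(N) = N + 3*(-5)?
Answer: 17240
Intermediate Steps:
U(N) = -15 + N (U(N) = N - 15 = -15 + N)
T(Z, t) = -18 (T(Z, t) = -15 - 3 = -18)
E(y) = -8 + 4*y² (E(y) = -8 + (y + y)*(y + y) = -8 + (2*y)*(2*y) = -8 + 4*y²)
(19949 + (o(-104, T(-7, 9)) - (5942 - 1*2211))) + E(17) = (19949 + (-126 - (5942 - 1*2211))) + (-8 + 4*17²) = (19949 + (-126 - (5942 - 2211))) + (-8 + 4*289) = (19949 + (-126 - 1*3731)) + (-8 + 1156) = (19949 + (-126 - 3731)) + 1148 = (19949 - 3857) + 1148 = 16092 + 1148 = 17240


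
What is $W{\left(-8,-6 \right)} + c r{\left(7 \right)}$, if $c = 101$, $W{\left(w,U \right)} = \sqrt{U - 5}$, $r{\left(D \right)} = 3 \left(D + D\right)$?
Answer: $4242 + i \sqrt{11} \approx 4242.0 + 3.3166 i$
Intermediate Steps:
$r{\left(D \right)} = 6 D$ ($r{\left(D \right)} = 3 \cdot 2 D = 6 D$)
$W{\left(w,U \right)} = \sqrt{-5 + U}$
$W{\left(-8,-6 \right)} + c r{\left(7 \right)} = \sqrt{-5 - 6} + 101 \cdot 6 \cdot 7 = \sqrt{-11} + 101 \cdot 42 = i \sqrt{11} + 4242 = 4242 + i \sqrt{11}$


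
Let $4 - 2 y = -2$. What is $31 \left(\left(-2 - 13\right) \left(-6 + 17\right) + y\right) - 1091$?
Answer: $-6113$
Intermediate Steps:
$y = 3$ ($y = 2 - -1 = 2 + 1 = 3$)
$31 \left(\left(-2 - 13\right) \left(-6 + 17\right) + y\right) - 1091 = 31 \left(\left(-2 - 13\right) \left(-6 + 17\right) + 3\right) - 1091 = 31 \left(\left(-15\right) 11 + 3\right) - 1091 = 31 \left(-165 + 3\right) - 1091 = 31 \left(-162\right) - 1091 = -5022 - 1091 = -6113$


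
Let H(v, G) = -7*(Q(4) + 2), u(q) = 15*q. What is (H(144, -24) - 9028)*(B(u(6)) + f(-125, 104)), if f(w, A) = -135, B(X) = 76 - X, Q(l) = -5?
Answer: 1342043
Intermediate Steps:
H(v, G) = 21 (H(v, G) = -7*(-5 + 2) = -7*(-3) = 21)
(H(144, -24) - 9028)*(B(u(6)) + f(-125, 104)) = (21 - 9028)*((76 - 15*6) - 135) = -9007*((76 - 1*90) - 135) = -9007*((76 - 90) - 135) = -9007*(-14 - 135) = -9007*(-149) = 1342043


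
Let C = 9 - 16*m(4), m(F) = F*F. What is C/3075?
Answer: -247/3075 ≈ -0.080325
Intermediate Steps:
m(F) = F²
C = -247 (C = 9 - 16*4² = 9 - 16*16 = 9 - 256 = -247)
C/3075 = -247/3075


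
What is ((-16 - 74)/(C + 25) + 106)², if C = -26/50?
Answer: 12103441/1156 ≈ 10470.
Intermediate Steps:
C = -13/25 (C = -26*1/50 = -13/25 ≈ -0.52000)
((-16 - 74)/(C + 25) + 106)² = ((-16 - 74)/(-13/25 + 25) + 106)² = (-90/612/25 + 106)² = (-90*25/612 + 106)² = (-125/34 + 106)² = (3479/34)² = 12103441/1156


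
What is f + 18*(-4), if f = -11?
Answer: -83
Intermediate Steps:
f + 18*(-4) = -11 + 18*(-4) = -11 - 72 = -83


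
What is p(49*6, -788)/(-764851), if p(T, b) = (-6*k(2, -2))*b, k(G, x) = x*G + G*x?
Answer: 37824/764851 ≈ 0.049453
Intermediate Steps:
k(G, x) = 2*G*x (k(G, x) = G*x + G*x = 2*G*x)
p(T, b) = 48*b (p(T, b) = (-12*2*(-2))*b = (-6*(-8))*b = 48*b)
p(49*6, -788)/(-764851) = (48*(-788))/(-764851) = -37824*(-1/764851) = 37824/764851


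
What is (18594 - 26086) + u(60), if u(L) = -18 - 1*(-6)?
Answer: -7504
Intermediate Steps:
u(L) = -12 (u(L) = -18 + 6 = -12)
(18594 - 26086) + u(60) = (18594 - 26086) - 12 = -7492 - 12 = -7504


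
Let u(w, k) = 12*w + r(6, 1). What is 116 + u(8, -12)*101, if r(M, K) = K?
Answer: 9913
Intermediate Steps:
u(w, k) = 1 + 12*w (u(w, k) = 12*w + 1 = 1 + 12*w)
116 + u(8, -12)*101 = 116 + (1 + 12*8)*101 = 116 + (1 + 96)*101 = 116 + 97*101 = 116 + 9797 = 9913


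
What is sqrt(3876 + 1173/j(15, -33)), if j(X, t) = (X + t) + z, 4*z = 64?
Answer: 3*sqrt(1462)/2 ≈ 57.354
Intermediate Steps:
z = 16 (z = (1/4)*64 = 16)
j(X, t) = 16 + X + t (j(X, t) = (X + t) + 16 = 16 + X + t)
sqrt(3876 + 1173/j(15, -33)) = sqrt(3876 + 1173/(16 + 15 - 33)) = sqrt(3876 + 1173/(-2)) = sqrt(3876 + 1173*(-1/2)) = sqrt(3876 - 1173/2) = sqrt(6579/2) = 3*sqrt(1462)/2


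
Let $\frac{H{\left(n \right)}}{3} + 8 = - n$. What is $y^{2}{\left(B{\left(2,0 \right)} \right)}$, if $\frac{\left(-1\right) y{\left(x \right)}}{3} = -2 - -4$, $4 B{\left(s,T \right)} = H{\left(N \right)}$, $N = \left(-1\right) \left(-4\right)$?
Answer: $36$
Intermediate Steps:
$N = 4$
$H{\left(n \right)} = -24 - 3 n$ ($H{\left(n \right)} = -24 + 3 \left(- n\right) = -24 - 3 n$)
$B{\left(s,T \right)} = -9$ ($B{\left(s,T \right)} = \frac{-24 - 12}{4} = \frac{1}{4} \left(-36\right) = -9$)
$y{\left(x \right)} = -6$ ($y{\left(x \right)} = - 3 \left(-2 - -4\right) = - 3 \left(-2 + 4\right) = \left(-3\right) 2 = -6$)
$y^{2}{\left(B{\left(2,0 \right)} \right)} = \left(-6\right)^{2} = 36$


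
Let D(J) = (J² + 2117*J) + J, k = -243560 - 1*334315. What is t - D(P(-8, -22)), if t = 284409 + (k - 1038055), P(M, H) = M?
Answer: -1314641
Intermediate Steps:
k = -577875 (k = -243560 - 334315 = -577875)
D(J) = J² + 2118*J
t = -1331521 (t = 284409 + (-577875 - 1038055) = 284409 - 1615930 = -1331521)
t - D(P(-8, -22)) = -1331521 - (-8)*(2118 - 8) = -1331521 - (-8)*2110 = -1331521 - 1*(-16880) = -1331521 + 16880 = -1314641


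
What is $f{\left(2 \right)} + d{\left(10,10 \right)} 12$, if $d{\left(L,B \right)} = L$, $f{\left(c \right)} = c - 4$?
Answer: $118$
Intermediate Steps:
$f{\left(c \right)} = -4 + c$
$f{\left(2 \right)} + d{\left(10,10 \right)} 12 = \left(-4 + 2\right) + 10 \cdot 12 = -2 + 120 = 118$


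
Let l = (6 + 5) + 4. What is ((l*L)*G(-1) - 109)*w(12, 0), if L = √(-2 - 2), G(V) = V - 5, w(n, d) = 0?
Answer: 0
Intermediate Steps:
G(V) = -5 + V
L = 2*I (L = √(-4) = 2*I ≈ 2.0*I)
l = 15 (l = 11 + 4 = 15)
((l*L)*G(-1) - 109)*w(12, 0) = ((15*(2*I))*(-5 - 1) - 109)*0 = ((30*I)*(-6) - 109)*0 = (-180*I - 109)*0 = (-109 - 180*I)*0 = 0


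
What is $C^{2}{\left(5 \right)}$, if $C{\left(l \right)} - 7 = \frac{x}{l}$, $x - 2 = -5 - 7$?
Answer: $25$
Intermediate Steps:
$x = -10$ ($x = 2 - 12 = -10$)
$C{\left(l \right)} = 7 - \frac{10}{l}$
$C^{2}{\left(5 \right)} = \left(7 - \frac{10}{5}\right)^{2} = \left(7 - 2\right)^{2} = 5^{2} = 25$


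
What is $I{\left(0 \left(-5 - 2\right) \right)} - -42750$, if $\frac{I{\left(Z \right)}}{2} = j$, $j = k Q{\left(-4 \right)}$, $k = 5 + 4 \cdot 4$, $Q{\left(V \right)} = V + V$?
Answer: $42414$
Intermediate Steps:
$Q{\left(V \right)} = 2 V$
$k = 21$ ($k = 5 + 16 = 21$)
$j = -168$ ($j = 21 \cdot 2 \left(-4\right) = 21 \left(-8\right) = -168$)
$I{\left(Z \right)} = -336$ ($I{\left(Z \right)} = 2 \left(-168\right) = -336$)
$I{\left(0 \left(-5 - 2\right) \right)} - -42750 = -336 - -42750 = -336 + 42750 = 42414$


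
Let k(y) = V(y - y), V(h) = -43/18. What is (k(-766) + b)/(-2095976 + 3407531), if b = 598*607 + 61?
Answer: 6534803/23607990 ≈ 0.27680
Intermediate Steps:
V(h) = -43/18 (V(h) = -43*1/18 = -43/18)
k(y) = -43/18
b = 363047 (b = 362986 + 61 = 363047)
(k(-766) + b)/(-2095976 + 3407531) = (-43/18 + 363047)/(-2095976 + 3407531) = (6534803/18)/1311555 = (6534803/18)*(1/1311555) = 6534803/23607990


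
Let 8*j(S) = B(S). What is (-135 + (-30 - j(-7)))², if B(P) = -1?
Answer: 1739761/64 ≈ 27184.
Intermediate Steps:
j(S) = -⅛ (j(S) = (⅛)*(-1) = -⅛)
(-135 + (-30 - j(-7)))² = (-135 + (-30 - 1*(-⅛)))² = (-135 + (-30 + ⅛))² = (-135 - 239/8)² = (-1319/8)² = 1739761/64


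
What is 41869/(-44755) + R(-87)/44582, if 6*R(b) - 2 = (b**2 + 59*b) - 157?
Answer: -11097536393/11971604460 ≈ -0.92699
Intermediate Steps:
R(b) = -155/6 + b**2/6 + 59*b/6 (R(b) = 1/3 + ((b**2 + 59*b) - 157)/6 = 1/3 + (-157 + b**2 + 59*b)/6 = 1/3 + (-157/6 + b**2/6 + 59*b/6) = -155/6 + b**2/6 + 59*b/6)
41869/(-44755) + R(-87)/44582 = 41869/(-44755) + (-155/6 + (1/6)*(-87)**2 + (59/6)*(-87))/44582 = 41869*(-1/44755) + (-155/6 + (1/6)*7569 - 1711/2)*(1/44582) = -41869/44755 + (-155/6 + 2523/2 - 1711/2)*(1/44582) = -41869/44755 + (2281/6)*(1/44582) = -41869/44755 + 2281/267492 = -11097536393/11971604460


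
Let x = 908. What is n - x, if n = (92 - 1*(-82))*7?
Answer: 310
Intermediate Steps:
n = 1218 (n = (92 + 82)*7 = 174*7 = 1218)
n - x = 1218 - 1*908 = 1218 - 908 = 310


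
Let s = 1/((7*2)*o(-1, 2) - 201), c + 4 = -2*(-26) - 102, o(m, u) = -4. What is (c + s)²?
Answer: 192626641/66049 ≈ 2916.4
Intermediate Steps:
c = -54 (c = -4 + (-2*(-26) - 102) = -4 + (52 - 102) = -4 - 50 = -54)
s = -1/257 (s = 1/((7*2)*(-4) - 201) = 1/(14*(-4) - 201) = 1/(-56 - 201) = 1/(-257) = -1/257 ≈ -0.0038911)
(c + s)² = (-54 - 1/257)² = (-13879/257)² = 192626641/66049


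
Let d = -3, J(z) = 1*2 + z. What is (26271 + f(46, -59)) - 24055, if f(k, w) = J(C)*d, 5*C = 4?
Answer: 11038/5 ≈ 2207.6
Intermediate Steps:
C = ⅘ (C = (⅕)*4 = ⅘ ≈ 0.80000)
J(z) = 2 + z
f(k, w) = -42/5 (f(k, w) = (2 + ⅘)*(-3) = (14/5)*(-3) = -42/5)
(26271 + f(46, -59)) - 24055 = (26271 - 42/5) - 24055 = 131313/5 - 24055 = 11038/5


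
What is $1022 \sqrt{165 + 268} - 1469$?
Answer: $-1469 + 1022 \sqrt{433} \approx 19797.0$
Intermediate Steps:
$1022 \sqrt{165 + 268} - 1469 = 1022 \sqrt{433} - 1469 = -1469 + 1022 \sqrt{433}$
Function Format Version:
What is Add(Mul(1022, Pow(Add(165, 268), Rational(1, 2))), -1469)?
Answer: Add(-1469, Mul(1022, Pow(433, Rational(1, 2)))) ≈ 19797.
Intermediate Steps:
Add(Mul(1022, Pow(Add(165, 268), Rational(1, 2))), -1469) = Add(Mul(1022, Pow(433, Rational(1, 2))), -1469) = Add(-1469, Mul(1022, Pow(433, Rational(1, 2))))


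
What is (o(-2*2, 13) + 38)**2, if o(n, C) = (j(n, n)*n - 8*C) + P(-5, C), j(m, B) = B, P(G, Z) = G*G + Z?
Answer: 144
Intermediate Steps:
P(G, Z) = Z + G**2 (P(G, Z) = G**2 + Z = Z + G**2)
o(n, C) = 25 + n**2 - 7*C (o(n, C) = (n*n - 8*C) + (C + (-5)**2) = (n**2 - 8*C) + (C + 25) = (n**2 - 8*C) + (25 + C) = 25 + n**2 - 7*C)
(o(-2*2, 13) + 38)**2 = ((25 + (-2*2)**2 - 7*13) + 38)**2 = ((25 + (-4)**2 - 91) + 38)**2 = ((25 + 16 - 91) + 38)**2 = (-50 + 38)**2 = (-12)**2 = 144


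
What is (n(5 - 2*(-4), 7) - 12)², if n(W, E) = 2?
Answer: 100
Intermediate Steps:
(n(5 - 2*(-4), 7) - 12)² = (2 - 12)² = (-10)² = 100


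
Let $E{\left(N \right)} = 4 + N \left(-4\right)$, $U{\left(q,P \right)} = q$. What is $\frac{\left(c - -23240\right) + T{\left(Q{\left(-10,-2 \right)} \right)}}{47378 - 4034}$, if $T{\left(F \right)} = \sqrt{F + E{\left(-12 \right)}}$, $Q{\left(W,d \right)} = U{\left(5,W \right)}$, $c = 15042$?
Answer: $\frac{19141}{21672} + \frac{\sqrt{57}}{43344} \approx 0.88339$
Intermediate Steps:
$E{\left(N \right)} = 4 - 4 N$
$Q{\left(W,d \right)} = 5$
$T{\left(F \right)} = \sqrt{52 + F}$ ($T{\left(F \right)} = \sqrt{F + \left(4 - -48\right)} = \sqrt{F + \left(4 + 48\right)} = \sqrt{F + 52} = \sqrt{52 + F}$)
$\frac{\left(c - -23240\right) + T{\left(Q{\left(-10,-2 \right)} \right)}}{47378 - 4034} = \frac{\left(15042 - -23240\right) + \sqrt{52 + 5}}{47378 - 4034} = \frac{\left(15042 + 23240\right) + \sqrt{57}}{43344} = \left(38282 + \sqrt{57}\right) \frac{1}{43344} = \frac{19141}{21672} + \frac{\sqrt{57}}{43344}$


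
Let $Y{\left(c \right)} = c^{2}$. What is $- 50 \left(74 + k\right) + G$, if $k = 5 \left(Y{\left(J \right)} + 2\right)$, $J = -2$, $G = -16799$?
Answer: $-21999$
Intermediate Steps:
$k = 30$ ($k = 5 \left(\left(-2\right)^{2} + 2\right) = 5 \left(4 + 2\right) = 5 \cdot 6 = 30$)
$- 50 \left(74 + k\right) + G = - 50 \left(74 + 30\right) - 16799 = \left(-50\right) 104 - 16799 = -5200 - 16799 = -21999$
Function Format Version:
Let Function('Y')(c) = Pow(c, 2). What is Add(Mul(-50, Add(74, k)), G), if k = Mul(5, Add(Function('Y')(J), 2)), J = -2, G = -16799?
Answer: -21999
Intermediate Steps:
k = 30 (k = Mul(5, Add(Pow(-2, 2), 2)) = Mul(5, Add(4, 2)) = Mul(5, 6) = 30)
Add(Mul(-50, Add(74, k)), G) = Add(Mul(-50, Add(74, 30)), -16799) = Add(Mul(-50, 104), -16799) = Add(-5200, -16799) = -21999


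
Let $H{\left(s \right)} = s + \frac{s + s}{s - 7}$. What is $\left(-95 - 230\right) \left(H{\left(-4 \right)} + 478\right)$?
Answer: $- \frac{1697150}{11} \approx -1.5429 \cdot 10^{5}$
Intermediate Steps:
$H{\left(s \right)} = s + \frac{2 s}{-7 + s}$
$\left(-95 - 230\right) \left(H{\left(-4 \right)} + 478\right) = \left(-95 - 230\right) \left(- \frac{4 \left(-5 - 4\right)}{-7 - 4} + 478\right) = - 325 \left(\left(-4\right) \frac{1}{-11} \left(-9\right) + 478\right) = - 325 \left(\left(-4\right) \left(- \frac{1}{11}\right) \left(-9\right) + 478\right) = - 325 \left(- \frac{36}{11} + 478\right) = \left(-325\right) \frac{5222}{11} = - \frac{1697150}{11}$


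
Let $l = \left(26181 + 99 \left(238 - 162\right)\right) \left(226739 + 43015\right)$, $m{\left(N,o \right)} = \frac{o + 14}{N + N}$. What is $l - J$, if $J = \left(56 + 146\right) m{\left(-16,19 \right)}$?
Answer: $\frac{145472940453}{16} \approx 9.0921 \cdot 10^{9}$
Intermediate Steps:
$m{\left(N,o \right)} = \frac{14 + o}{2 N}$
$J = - \frac{3333}{16}$ ($J = \left(56 + 146\right) \frac{14 + 19}{2 \left(-16\right)} = 202 \cdot \frac{1}{2} \left(- \frac{1}{16}\right) 33 = 202 \left(- \frac{33}{32}\right) = - \frac{3333}{16} \approx -208.31$)
$l = 9092058570$ ($l = \left(26181 + 99 \cdot 76\right) 269754 = \left(26181 + 7524\right) 269754 = 33705 \cdot 269754 = 9092058570$)
$l - J = 9092058570 - - \frac{3333}{16} = 9092058570 + \frac{3333}{16} = \frac{145472940453}{16}$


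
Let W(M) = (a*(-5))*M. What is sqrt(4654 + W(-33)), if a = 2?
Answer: 2*sqrt(1246) ≈ 70.597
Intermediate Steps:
W(M) = -10*M (W(M) = (2*(-5))*M = -10*M)
sqrt(4654 + W(-33)) = sqrt(4654 - 10*(-33)) = sqrt(4654 + 330) = sqrt(4984) = 2*sqrt(1246)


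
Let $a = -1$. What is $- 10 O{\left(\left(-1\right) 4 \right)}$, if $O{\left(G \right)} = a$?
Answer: $10$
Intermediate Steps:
$O{\left(G \right)} = -1$
$- 10 O{\left(\left(-1\right) 4 \right)} = \left(-10\right) \left(-1\right) = 10$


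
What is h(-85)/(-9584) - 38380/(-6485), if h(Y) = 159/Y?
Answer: 6253382863/1056588080 ≈ 5.9185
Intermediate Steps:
h(-85)/(-9584) - 38380/(-6485) = (159/(-85))/(-9584) - 38380/(-6485) = (159*(-1/85))*(-1/9584) - 38380*(-1/6485) = -159/85*(-1/9584) + 7676/1297 = 159/814640 + 7676/1297 = 6253382863/1056588080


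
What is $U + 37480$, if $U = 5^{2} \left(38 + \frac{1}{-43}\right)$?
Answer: $\frac{1652465}{43} \approx 38429.0$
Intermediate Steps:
$U = \frac{40825}{43}$ ($U = 25 \left(38 - \frac{1}{43}\right) = 25 \cdot \frac{1633}{43} = \frac{40825}{43} \approx 949.42$)
$U + 37480 = \frac{40825}{43} + 37480 = \frac{1652465}{43}$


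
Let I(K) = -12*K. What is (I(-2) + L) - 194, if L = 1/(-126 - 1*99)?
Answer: -38251/225 ≈ -170.00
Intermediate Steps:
L = -1/225 (L = 1/(-126 - 99) = 1/(-225) = -1/225 ≈ -0.0044444)
(I(-2) + L) - 194 = (-12*(-2) - 1/225) - 194 = (24 - 1/225) - 194 = 5399/225 - 194 = -38251/225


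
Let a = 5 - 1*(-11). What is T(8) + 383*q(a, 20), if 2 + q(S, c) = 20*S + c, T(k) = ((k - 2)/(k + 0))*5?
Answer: 517831/4 ≈ 1.2946e+5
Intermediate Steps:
a = 16 (a = 5 + 11 = 16)
T(k) = 5*(-2 + k)/k (T(k) = ((-2 + k)/k)*5 = 5*(-2 + k)/k)
q(S, c) = -2 + c + 20*S (q(S, c) = -2 + (20*S + c) = -2 + (c + 20*S) = -2 + c + 20*S)
T(8) + 383*q(a, 20) = (5 - 10/8) + 383*(-2 + 20 + 20*16) = (5 - 10*⅛) + 383*(-2 + 20 + 320) = (5 - 5/4) + 383*338 = 15/4 + 129454 = 517831/4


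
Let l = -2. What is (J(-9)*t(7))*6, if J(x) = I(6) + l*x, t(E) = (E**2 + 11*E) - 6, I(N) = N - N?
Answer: 12960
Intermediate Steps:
I(N) = 0
t(E) = -6 + E**2 + 11*E
J(x) = -2*x (J(x) = 0 - 2*x = -2*x)
(J(-9)*t(7))*6 = ((-2*(-9))*(-6 + 7**2 + 11*7))*6 = (18*(-6 + 49 + 77))*6 = (18*120)*6 = 2160*6 = 12960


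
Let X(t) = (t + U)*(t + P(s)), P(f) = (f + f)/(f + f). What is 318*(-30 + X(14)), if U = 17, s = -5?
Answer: 138330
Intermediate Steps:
P(f) = 1 (P(f) = (2*f)/((2*f)) = (2*f)*(1/(2*f)) = 1)
X(t) = (1 + t)*(17 + t) (X(t) = (t + 17)*(t + 1) = (17 + t)*(1 + t) = (1 + t)*(17 + t))
318*(-30 + X(14)) = 318*(-30 + (17 + 14² + 18*14)) = 318*(-30 + (17 + 196 + 252)) = 318*(-30 + 465) = 318*435 = 138330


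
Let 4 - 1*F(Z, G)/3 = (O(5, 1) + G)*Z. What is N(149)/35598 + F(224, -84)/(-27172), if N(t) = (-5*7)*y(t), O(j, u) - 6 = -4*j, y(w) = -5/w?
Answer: -87341458859/36030764886 ≈ -2.4241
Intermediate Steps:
O(j, u) = 6 - 4*j
F(Z, G) = 12 - 3*Z*(-14 + G) (F(Z, G) = 12 - 3*((6 - 4*5) + G)*Z = 12 - 3*((6 - 20) + G)*Z = 12 - 3*(-14 + G)*Z = 12 - 3*Z*(-14 + G))
N(t) = 175/t (N(t) = (-5*7)*(-5/t) = -(-175)/t = 175/t)
N(149)/35598 + F(224, -84)/(-27172) = (175/149)/35598 + (12 + 42*224 - 3*(-84)*224)/(-27172) = (175*(1/149))*(1/35598) + (12 + 9408 + 56448)*(-1/27172) = (175/149)*(1/35598) + 65868*(-1/27172) = 175/5304102 - 16467/6793 = -87341458859/36030764886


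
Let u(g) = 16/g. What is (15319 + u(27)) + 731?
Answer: 433366/27 ≈ 16051.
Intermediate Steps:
(15319 + u(27)) + 731 = (15319 + 16/27) + 731 = 413629/27 + 731 = 433366/27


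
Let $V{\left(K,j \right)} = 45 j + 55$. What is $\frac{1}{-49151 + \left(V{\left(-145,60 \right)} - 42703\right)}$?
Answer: $- \frac{1}{89099} \approx -1.1223 \cdot 10^{-5}$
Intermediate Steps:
$V{\left(K,j \right)} = 55 + 45 j$
$\frac{1}{-49151 + \left(V{\left(-145,60 \right)} - 42703\right)} = \frac{1}{-49151 + \left(\left(55 + 45 \cdot 60\right) - 42703\right)} = \frac{1}{-49151 + \left(\left(55 + 2700\right) - 42703\right)} = \frac{1}{-49151 + \left(2755 - 42703\right)} = \frac{1}{-49151 - 39948} = \frac{1}{-89099} = - \frac{1}{89099}$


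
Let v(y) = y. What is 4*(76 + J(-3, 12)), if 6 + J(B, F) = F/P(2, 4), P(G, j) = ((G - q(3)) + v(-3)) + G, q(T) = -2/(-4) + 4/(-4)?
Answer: 312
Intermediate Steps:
q(T) = -½ (q(T) = -2*(-¼) + 4*(-¼) = ½ - 1 = -½)
P(G, j) = -5/2 + 2*G (P(G, j) = ((G - 1*(-½)) - 3) + G = ((G + ½) - 3) + G = ((½ + G) - 3) + G = (-5/2 + G) + G = -5/2 + 2*G)
J(B, F) = -6 + 2*F/3 (J(B, F) = -6 + F/(-5/2 + 2*2) = -6 + F/(-5/2 + 4) = -6 + F/(3/2) = -6 + F*(⅔) = -6 + 2*F/3)
4*(76 + J(-3, 12)) = 4*(76 + (-6 + (⅔)*12)) = 4*(76 + (-6 + 8)) = 4*(76 + 2) = 4*78 = 312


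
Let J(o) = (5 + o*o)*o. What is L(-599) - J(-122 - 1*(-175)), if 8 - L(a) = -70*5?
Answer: -148784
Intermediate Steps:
L(a) = 358 (L(a) = 8 - (-70)*5 = 8 - 1*(-350) = 8 + 350 = 358)
J(o) = o*(5 + o²) (J(o) = (5 + o²)*o = o*(5 + o²))
L(-599) - J(-122 - 1*(-175)) = 358 - (-122 - 1*(-175))*(5 + (-122 - 1*(-175))²) = 358 - (-122 + 175)*(5 + (-122 + 175)²) = 358 - 53*(5 + 53²) = 358 - 53*(5 + 2809) = 358 - 53*2814 = 358 - 1*149142 = 358 - 149142 = -148784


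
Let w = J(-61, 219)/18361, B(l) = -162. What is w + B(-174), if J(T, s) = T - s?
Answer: -424966/2623 ≈ -162.02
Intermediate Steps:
w = -40/2623 (w = (-61 - 1*219)/18361 = (-61 - 219)*(1/18361) = -280*1/18361 = -40/2623 ≈ -0.015250)
w + B(-174) = -40/2623 - 162 = -424966/2623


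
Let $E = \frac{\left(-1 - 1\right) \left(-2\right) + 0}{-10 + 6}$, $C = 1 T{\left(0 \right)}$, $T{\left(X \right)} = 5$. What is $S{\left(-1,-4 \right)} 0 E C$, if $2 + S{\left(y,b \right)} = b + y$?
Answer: $0$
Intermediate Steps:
$S{\left(y,b \right)} = -2 + b + y$ ($S{\left(y,b \right)} = -2 + \left(b + y\right) = -2 + b + y$)
$C = 5$ ($C = 1 \cdot 5 = 5$)
$E = -1$ ($E = \frac{\left(-2\right) \left(-2\right) + 0}{-4} = \left(4 + 0\right) \left(- \frac{1}{4}\right) = 4 \left(- \frac{1}{4}\right) = -1$)
$S{\left(-1,-4 \right)} 0 E C = \left(-2 - 4 - 1\right) 0 \left(-1\right) 5 = \left(-7\right) 0 \left(-1\right) 5 = 0 \left(-1\right) 5 = 0 \cdot 5 = 0$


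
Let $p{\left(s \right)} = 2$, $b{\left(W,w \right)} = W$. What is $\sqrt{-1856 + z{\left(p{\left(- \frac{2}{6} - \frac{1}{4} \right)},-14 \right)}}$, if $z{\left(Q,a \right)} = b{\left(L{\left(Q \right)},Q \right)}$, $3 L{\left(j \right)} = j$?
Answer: $\frac{11 i \sqrt{138}}{3} \approx 43.074 i$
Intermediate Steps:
$L{\left(j \right)} = \frac{j}{3}$
$z{\left(Q,a \right)} = \frac{Q}{3}$
$\sqrt{-1856 + z{\left(p{\left(- \frac{2}{6} - \frac{1}{4} \right)},-14 \right)}} = \sqrt{-1856 + \frac{1}{3} \cdot 2} = \sqrt{-1856 + \frac{2}{3}} = \sqrt{- \frac{5566}{3}} = \frac{11 i \sqrt{138}}{3}$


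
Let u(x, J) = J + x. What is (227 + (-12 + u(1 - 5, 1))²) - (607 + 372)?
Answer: -527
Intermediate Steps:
(227 + (-12 + u(1 - 5, 1))²) - (607 + 372) = (227 + (-12 + (1 + (1 - 5)))²) - (607 + 372) = (227 + (-12 + (1 - 4))²) - 1*979 = (227 + (-12 - 3)²) - 979 = (227 + (-15)²) - 979 = (227 + 225) - 979 = 452 - 979 = -527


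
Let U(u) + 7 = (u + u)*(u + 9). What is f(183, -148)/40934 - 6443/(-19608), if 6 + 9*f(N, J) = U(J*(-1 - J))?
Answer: 3092758420511/1203950808 ≈ 2568.8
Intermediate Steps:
U(u) = -7 + 2*u*(9 + u) (U(u) = -7 + (u + u)*(u + 9) = -7 + (2*u)*(9 + u) = -7 + 2*u*(9 + u))
f(N, J) = -13/9 + 2*J*(-1 - J) + 2*J²*(-1 - J)²/9 (f(N, J) = -⅔ + (-7 + 2*(J*(-1 - J))² + 18*(J*(-1 - J)))/9 = -⅔ + (-7 + 2*(J²*(-1 - J)²) + 18*J*(-1 - J))/9 = -⅔ + (-7 + 2*J²*(-1 - J)² + 18*J*(-1 - J))/9 = -⅔ + (-7/9 + 2*J*(-1 - J) + 2*J²*(-1 - J)²/9) = -13/9 + 2*J*(-1 - J) + 2*J²*(-1 - J)²/9)
f(183, -148)/40934 - 6443/(-19608) = (-13/9 - 2*(-148)*(1 - 148) + (2/9)*(-148)²*(1 - 148)²)/40934 - 6443/(-19608) = (-13/9 - 2*(-148)*(-147) + (2/9)*21904*(-147)²)*(1/40934) - 6443*(-1/19608) = (-13/9 - 43512 + (2/9)*21904*21609)*(1/40934) + 6443/19608 = (-13/9 - 43512 + 105183008)*(1/40934) + 6443/19608 = (946255451/9)*(1/40934) + 6443/19608 = 946255451/368406 + 6443/19608 = 3092758420511/1203950808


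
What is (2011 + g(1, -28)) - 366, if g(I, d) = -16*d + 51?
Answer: 2144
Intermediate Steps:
g(I, d) = 51 - 16*d
(2011 + g(1, -28)) - 366 = (2011 + (51 - 16*(-28))) - 366 = (2011 + (51 + 448)) - 366 = (2011 + 499) - 366 = 2510 - 366 = 2144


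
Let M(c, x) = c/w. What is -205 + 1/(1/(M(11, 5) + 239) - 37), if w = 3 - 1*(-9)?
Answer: -21837634/106511 ≈ -205.03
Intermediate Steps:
w = 12 (w = 3 + 9 = 12)
M(c, x) = c/12
-205 + 1/(1/(M(11, 5) + 239) - 37) = -205 + 1/(1/((1/12)*11 + 239) - 37) = -205 + 1/(1/(11/12 + 239) - 37) = -205 + 1/(1/(2879/12) - 37) = -205 + 1/(12/2879 - 37) = -205 + 1/(-106511/2879) = -205 - 2879/106511 = -21837634/106511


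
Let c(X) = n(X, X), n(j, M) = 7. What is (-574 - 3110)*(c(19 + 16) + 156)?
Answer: -600492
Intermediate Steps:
c(X) = 7
(-574 - 3110)*(c(19 + 16) + 156) = (-574 - 3110)*(7 + 156) = -3684*163 = -600492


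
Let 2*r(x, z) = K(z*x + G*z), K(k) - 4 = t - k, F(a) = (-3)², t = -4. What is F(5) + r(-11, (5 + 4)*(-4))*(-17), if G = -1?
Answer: 3681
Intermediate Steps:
F(a) = 9
K(k) = -k (K(k) = 4 + (-4 - k) = -k)
r(x, z) = z/2 - x*z/2 (r(x, z) = (-(z*x - z))/2 = (-(x*z - z))/2 = (-(-z + x*z))/2 = (z - x*z)/2 = z/2 - x*z/2)
F(5) + r(-11, (5 + 4)*(-4))*(-17) = 9 + (((5 + 4)*(-4))*(1 - 1*(-11))/2)*(-17) = 9 + ((9*(-4))*(1 + 11)/2)*(-17) = 9 + ((½)*(-36)*12)*(-17) = 9 - 216*(-17) = 9 + 3672 = 3681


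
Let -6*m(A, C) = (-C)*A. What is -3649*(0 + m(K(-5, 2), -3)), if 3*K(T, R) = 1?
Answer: 3649/6 ≈ 608.17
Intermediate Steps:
K(T, R) = 1/3 (K(T, R) = (1/3)*1 = 1/3)
m(A, C) = A*C/6 (m(A, C) = -(-C)*A/6 = -(-1)*A*C/6 = A*C/6)
-3649*(0 + m(K(-5, 2), -3)) = -3649*(0 + (1/6)*(1/3)*(-3)) = -3649*(0 - 1/6) = -3649*(-1/6) = 3649/6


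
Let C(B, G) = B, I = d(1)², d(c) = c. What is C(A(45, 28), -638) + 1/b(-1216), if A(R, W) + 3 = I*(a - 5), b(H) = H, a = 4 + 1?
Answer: -3649/1216 ≈ -3.0008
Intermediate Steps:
a = 5
I = 1 (I = 1² = 1)
A(R, W) = -3 (A(R, W) = -3 + 1*(5 - 5) = -3 + 1*0 = -3 + 0 = -3)
C(A(45, 28), -638) + 1/b(-1216) = -3 + 1/(-1216) = -3 - 1/1216 = -3649/1216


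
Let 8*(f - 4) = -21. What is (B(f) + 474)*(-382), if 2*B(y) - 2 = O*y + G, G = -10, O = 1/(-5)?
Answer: -7179499/40 ≈ -1.7949e+5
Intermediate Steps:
f = 11/8 (f = 4 + (1/8)*(-21) = 4 - 21/8 = 11/8 ≈ 1.3750)
O = -1/5 ≈ -0.20000
B(y) = -4 - y/10 (B(y) = 1 + (-y/5 - 10)/2 = 1 + (-10 - y/5)/2 = 1 + (-5 - y/10) = -4 - y/10)
(B(f) + 474)*(-382) = ((-4 - 1/10*11/8) + 474)*(-382) = ((-4 - 11/80) + 474)*(-382) = (-331/80 + 474)*(-382) = (37589/80)*(-382) = -7179499/40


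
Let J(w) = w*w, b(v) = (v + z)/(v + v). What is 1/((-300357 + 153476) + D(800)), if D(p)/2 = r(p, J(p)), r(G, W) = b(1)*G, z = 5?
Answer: -1/142081 ≈ -7.0382e-6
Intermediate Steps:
b(v) = (5 + v)/(2*v) (b(v) = (v + 5)/(v + v) = (5 + v)/((2*v)) = (5 + v)*(1/(2*v)) = (5 + v)/(2*v))
J(w) = w**2
r(G, W) = 3*G (r(G, W) = ((1/2)*(5 + 1)/1)*G = ((1/2)*1*6)*G = 3*G)
D(p) = 6*p (D(p) = 2*(3*p) = 6*p)
1/((-300357 + 153476) + D(800)) = 1/((-300357 + 153476) + 6*800) = 1/(-146881 + 4800) = 1/(-142081) = -1/142081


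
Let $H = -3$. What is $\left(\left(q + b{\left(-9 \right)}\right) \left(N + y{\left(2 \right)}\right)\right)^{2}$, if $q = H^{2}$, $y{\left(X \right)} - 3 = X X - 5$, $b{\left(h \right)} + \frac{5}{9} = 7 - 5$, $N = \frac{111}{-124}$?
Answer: $\frac{41460721}{311364} \approx 133.16$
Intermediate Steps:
$N = - \frac{111}{124}$ ($N = 111 \left(- \frac{1}{124}\right) = - \frac{111}{124} \approx -0.89516$)
$b{\left(h \right)} = \frac{13}{9}$ ($b{\left(h \right)} = - \frac{5}{9} + \left(7 - 5\right) = - \frac{5}{9} + 2 = \frac{13}{9}$)
$y{\left(X \right)} = -2 + X^{2}$ ($y{\left(X \right)} = 3 + \left(X X - 5\right) = 3 + \left(X^{2} - 5\right) = 3 + \left(-5 + X^{2}\right) = -2 + X^{2}$)
$q = 9$ ($q = \left(-3\right)^{2} = 9$)
$\left(\left(q + b{\left(-9 \right)}\right) \left(N + y{\left(2 \right)}\right)\right)^{2} = \left(\left(9 + \frac{13}{9}\right) \left(- \frac{111}{124} - \left(2 - 2^{2}\right)\right)\right)^{2} = \left(\frac{94 \left(- \frac{111}{124} + \left(-2 + 4\right)\right)}{9}\right)^{2} = \left(\frac{94 \left(- \frac{111}{124} + 2\right)}{9}\right)^{2} = \left(\frac{94}{9} \cdot \frac{137}{124}\right)^{2} = \left(\frac{6439}{558}\right)^{2} = \frac{41460721}{311364}$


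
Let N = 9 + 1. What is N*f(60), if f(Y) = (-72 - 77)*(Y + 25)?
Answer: -126650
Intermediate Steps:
f(Y) = -3725 - 149*Y (f(Y) = -149*(25 + Y) = -3725 - 149*Y)
N = 10
N*f(60) = 10*(-3725 - 149*60) = 10*(-3725 - 8940) = 10*(-12665) = -126650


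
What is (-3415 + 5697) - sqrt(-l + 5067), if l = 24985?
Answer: 2282 - I*sqrt(19918) ≈ 2282.0 - 141.13*I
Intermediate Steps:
(-3415 + 5697) - sqrt(-l + 5067) = (-3415 + 5697) - sqrt(-1*24985 + 5067) = 2282 - sqrt(-24985 + 5067) = 2282 - sqrt(-19918) = 2282 - I*sqrt(19918)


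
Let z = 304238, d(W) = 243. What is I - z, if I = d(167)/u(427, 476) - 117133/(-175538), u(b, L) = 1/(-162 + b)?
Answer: -42101443401/175538 ≈ -2.3984e+5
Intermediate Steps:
I = 11303886643/175538 (I = 243/(1/(-162 + 427)) - 117133/(-175538) = 243/(1/265) - 117133*(-1/175538) = 243/(1/265) + 117133/175538 = 243*265 + 117133/175538 = 64395 + 117133/175538 = 11303886643/175538 ≈ 64396.)
I - z = 11303886643/175538 - 1*304238 = 11303886643/175538 - 304238 = -42101443401/175538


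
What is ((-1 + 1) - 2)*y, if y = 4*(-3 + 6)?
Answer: -24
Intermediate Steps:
y = 12 (y = 4*3 = 12)
((-1 + 1) - 2)*y = ((-1 + 1) - 2)*12 = (0 - 2)*12 = -2*12 = -24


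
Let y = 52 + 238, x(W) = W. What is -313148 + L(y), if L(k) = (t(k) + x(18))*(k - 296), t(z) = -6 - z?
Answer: -311480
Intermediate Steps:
y = 290
L(k) = (-296 + k)*(12 - k) (L(k) = ((-6 - k) + 18)*(k - 296) = (12 - k)*(-296 + k) = (-296 + k)*(12 - k))
-313148 + L(y) = -313148 + (-3552 - 1*290² + 308*290) = -313148 + (-3552 - 1*84100 + 89320) = -313148 + (-3552 - 84100 + 89320) = -313148 + 1668 = -311480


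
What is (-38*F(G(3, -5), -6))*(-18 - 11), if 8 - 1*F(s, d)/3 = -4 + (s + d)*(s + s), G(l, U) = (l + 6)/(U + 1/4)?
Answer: -1125432/19 ≈ -59233.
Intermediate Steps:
G(l, U) = (6 + l)/(¼ + U) (G(l, U) = (6 + l)/(U + ¼) = (6 + l)/(¼ + U))
F(s, d) = 36 - 6*s*(d + s) (F(s, d) = 24 - 3*(-4 + (s + d)*(s + s)) = 24 - 3*(-4 + (d + s)*(2*s)) = 24 - 3*(-4 + 2*s*(d + s)) = 24 + (12 - 6*s*(d + s)) = 36 - 6*s*(d + s))
(-38*F(G(3, -5), -6))*(-18 - 11) = (-38*(36 - 6*16*(6 + 3)²/(1 + 4*(-5))² - 6*(-6)*4*(6 + 3)/(1 + 4*(-5))))*(-18 - 11) = -38*(36 - 6*1296/(1 - 20)² - 6*(-6)*4*9/(1 - 20))*(-29) = -38*(36 - 6*(4*9/(-19))² - 6*(-6)*4*9/(-19))*(-29) = -38*(36 - 6*(4*(-1/19)*9)² - 6*(-6)*4*(-1/19)*9)*(-29) = -38*(36 - 6*(-36/19)² - 6*(-6)*(-36/19))*(-29) = -38*(36 - 6*1296/361 - 1296/19)*(-29) = -38*(36 - 7776/361 - 1296/19)*(-29) = -38*(-19404/361)*(-29) = (38808/19)*(-29) = -1125432/19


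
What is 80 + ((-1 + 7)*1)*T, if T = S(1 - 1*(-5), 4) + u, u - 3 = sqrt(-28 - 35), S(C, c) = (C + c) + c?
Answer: 182 + 18*I*sqrt(7) ≈ 182.0 + 47.624*I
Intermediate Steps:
S(C, c) = C + 2*c
u = 3 + 3*I*sqrt(7) (u = 3 + sqrt(-28 - 35) = 3 + sqrt(-63) = 3 + 3*I*sqrt(7) ≈ 3.0 + 7.9373*I)
T = 17 + 3*I*sqrt(7) (T = ((1 - 1*(-5)) + 2*4) + (3 + 3*I*sqrt(7)) = ((1 + 5) + 8) + (3 + 3*I*sqrt(7)) = (6 + 8) + (3 + 3*I*sqrt(7)) = 14 + (3 + 3*I*sqrt(7)) = 17 + 3*I*sqrt(7) ≈ 17.0 + 7.9373*I)
80 + ((-1 + 7)*1)*T = 80 + ((-1 + 7)*1)*(17 + 3*I*sqrt(7)) = 80 + (6*1)*(17 + 3*I*sqrt(7)) = 80 + 6*(17 + 3*I*sqrt(7)) = 80 + (102 + 18*I*sqrt(7)) = 182 + 18*I*sqrt(7)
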